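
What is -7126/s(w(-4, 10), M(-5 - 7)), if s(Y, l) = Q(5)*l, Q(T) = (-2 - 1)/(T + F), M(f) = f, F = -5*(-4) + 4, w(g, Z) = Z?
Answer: -103327/18 ≈ -5740.4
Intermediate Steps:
F = 24 (F = 20 + 4 = 24)
Q(T) = -3/(24 + T) (Q(T) = (-2 - 1)/(T + 24) = -3/(24 + T))
s(Y, l) = -3*l/29 (s(Y, l) = (-3/(24 + 5))*l = (-3/29)*l = (-3*1/29)*l = -3*l/29)
-7126/s(w(-4, 10), M(-5 - 7)) = -7126*(-29/(3*(-5 - 7))) = -7126/((-3/29*(-12))) = -7126/36/29 = -7126*29/36 = -103327/18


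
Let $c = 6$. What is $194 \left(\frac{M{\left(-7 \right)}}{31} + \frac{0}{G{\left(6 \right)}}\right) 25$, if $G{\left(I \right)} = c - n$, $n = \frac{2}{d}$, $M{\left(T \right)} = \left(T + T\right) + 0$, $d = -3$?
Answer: $- \frac{67900}{31} \approx -2190.3$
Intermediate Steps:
$M{\left(T \right)} = 2 T$ ($M{\left(T \right)} = 2 T + 0 = 2 T$)
$n = - \frac{2}{3}$ ($n = \frac{2}{-3} = 2 \left(- \frac{1}{3}\right) = - \frac{2}{3} \approx -0.66667$)
$G{\left(I \right)} = \frac{20}{3}$ ($G{\left(I \right)} = 6 - - \frac{2}{3} = 6 + \frac{2}{3} = \frac{20}{3}$)
$194 \left(\frac{M{\left(-7 \right)}}{31} + \frac{0}{G{\left(6 \right)}}\right) 25 = 194 \left(\frac{2 \left(-7\right)}{31} + \frac{0}{\frac{20}{3}}\right) 25 = 194 \left(\left(-14\right) \frac{1}{31} + 0 \cdot \frac{3}{20}\right) 25 = 194 \left(- \frac{14}{31} + 0\right) 25 = 194 \left(- \frac{14}{31}\right) 25 = \left(- \frac{2716}{31}\right) 25 = - \frac{67900}{31}$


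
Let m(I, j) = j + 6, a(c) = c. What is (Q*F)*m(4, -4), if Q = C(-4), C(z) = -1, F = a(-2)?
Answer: 4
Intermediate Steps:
F = -2
Q = -1
m(I, j) = 6 + j
(Q*F)*m(4, -4) = (-1*(-2))*(6 - 4) = 2*2 = 4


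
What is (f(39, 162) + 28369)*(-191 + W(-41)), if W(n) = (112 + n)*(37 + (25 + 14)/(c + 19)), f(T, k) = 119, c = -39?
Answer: 327263022/5 ≈ 6.5453e+7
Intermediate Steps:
W(n) = 19628/5 + 701*n/20 (W(n) = (112 + n)*(37 + (25 + 14)/(-39 + 19)) = (112 + n)*(37 + 39/(-20)) = (112 + n)*(37 + 39*(-1/20)) = (112 + n)*(37 - 39/20) = (112 + n)*(701/20) = 19628/5 + 701*n/20)
(f(39, 162) + 28369)*(-191 + W(-41)) = (119 + 28369)*(-191 + (19628/5 + (701/20)*(-41))) = 28488*(-191 + (19628/5 - 28741/20)) = 28488*(-191 + 49771/20) = 28488*(45951/20) = 327263022/5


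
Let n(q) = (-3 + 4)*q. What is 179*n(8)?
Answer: 1432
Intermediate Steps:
n(q) = q (n(q) = 1*q = q)
179*n(8) = 179*8 = 1432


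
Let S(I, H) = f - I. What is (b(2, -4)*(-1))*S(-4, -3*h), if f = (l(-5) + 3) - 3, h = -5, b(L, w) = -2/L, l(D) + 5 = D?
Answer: -6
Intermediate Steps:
l(D) = -5 + D
f = -10 (f = ((-5 - 5) + 3) - 3 = (-10 + 3) - 3 = -7 - 3 = -10)
S(I, H) = -10 - I
(b(2, -4)*(-1))*S(-4, -3*h) = (-2/2*(-1))*(-10 - 1*(-4)) = (-2*½*(-1))*(-10 + 4) = -1*(-1)*(-6) = 1*(-6) = -6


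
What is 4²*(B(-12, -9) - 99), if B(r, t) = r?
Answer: -1776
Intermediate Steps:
4²*(B(-12, -9) - 99) = 4²*(-12 - 99) = 16*(-111) = -1776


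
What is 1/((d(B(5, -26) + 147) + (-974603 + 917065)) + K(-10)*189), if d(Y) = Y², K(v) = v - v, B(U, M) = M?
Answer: -1/42897 ≈ -2.3312e-5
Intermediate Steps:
K(v) = 0
1/((d(B(5, -26) + 147) + (-974603 + 917065)) + K(-10)*189) = 1/(((-26 + 147)² + (-974603 + 917065)) + 0*189) = 1/((121² - 57538) + 0) = 1/((14641 - 57538) + 0) = 1/(-42897 + 0) = 1/(-42897) = -1/42897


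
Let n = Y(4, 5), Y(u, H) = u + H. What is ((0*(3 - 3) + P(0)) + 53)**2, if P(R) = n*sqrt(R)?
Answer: 2809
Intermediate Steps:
Y(u, H) = H + u
n = 9 (n = 5 + 4 = 9)
P(R) = 9*sqrt(R)
((0*(3 - 3) + P(0)) + 53)**2 = ((0*(3 - 3) + 9*sqrt(0)) + 53)**2 = ((0*0 + 9*0) + 53)**2 = ((0 + 0) + 53)**2 = (0 + 53)**2 = 53**2 = 2809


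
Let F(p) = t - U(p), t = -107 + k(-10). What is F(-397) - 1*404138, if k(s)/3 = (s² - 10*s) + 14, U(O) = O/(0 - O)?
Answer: -403602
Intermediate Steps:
U(O) = -1 (U(O) = O/((-O)) = O*(-1/O) = -1)
k(s) = 42 - 30*s + 3*s² (k(s) = 3*((s² - 10*s) + 14) = 3*(14 + s² - 10*s) = 42 - 30*s + 3*s²)
t = 535 (t = -107 + (42 - 30*(-10) + 3*(-10)²) = -107 + (42 + 300 + 3*100) = -107 + (42 + 300 + 300) = -107 + 642 = 535)
F(p) = 536 (F(p) = 535 - 1*(-1) = 535 + 1 = 536)
F(-397) - 1*404138 = 536 - 1*404138 = 536 - 404138 = -403602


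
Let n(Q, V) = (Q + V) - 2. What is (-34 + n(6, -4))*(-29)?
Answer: 986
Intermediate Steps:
n(Q, V) = -2 + Q + V
(-34 + n(6, -4))*(-29) = (-34 + (-2 + 6 - 4))*(-29) = (-34 + 0)*(-29) = -34*(-29) = 986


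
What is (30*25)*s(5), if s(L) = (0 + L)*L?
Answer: 18750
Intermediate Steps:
s(L) = L² (s(L) = L*L = L²)
(30*25)*s(5) = (30*25)*5² = 750*25 = 18750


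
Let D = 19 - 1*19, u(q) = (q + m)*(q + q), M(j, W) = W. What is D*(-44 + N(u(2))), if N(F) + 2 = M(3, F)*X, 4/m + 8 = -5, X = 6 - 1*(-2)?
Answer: 0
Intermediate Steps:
X = 8 (X = 6 + 2 = 8)
m = -4/13 (m = 4/(-8 - 5) = 4/(-13) = 4*(-1/13) = -4/13 ≈ -0.30769)
u(q) = 2*q*(-4/13 + q) (u(q) = (q - 4/13)*(q + q) = (-4/13 + q)*(2*q) = 2*q*(-4/13 + q))
N(F) = -2 + 8*F (N(F) = -2 + F*8 = -2 + 8*F)
D = 0 (D = 19 - 19 = 0)
D*(-44 + N(u(2))) = 0*(-44 + (-2 + 8*((2/13)*2*(-4 + 13*2)))) = 0*(-44 + (-2 + 8*((2/13)*2*(-4 + 26)))) = 0*(-44 + (-2 + 8*((2/13)*2*22))) = 0*(-44 + (-2 + 8*(88/13))) = 0*(-44 + (-2 + 704/13)) = 0*(-44 + 678/13) = 0*(106/13) = 0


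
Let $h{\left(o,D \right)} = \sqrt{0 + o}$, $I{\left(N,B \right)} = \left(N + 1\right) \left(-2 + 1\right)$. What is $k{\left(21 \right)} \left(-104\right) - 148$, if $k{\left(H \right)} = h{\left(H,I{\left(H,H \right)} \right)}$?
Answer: $-148 - 104 \sqrt{21} \approx -624.59$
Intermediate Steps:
$I{\left(N,B \right)} = -1 - N$ ($I{\left(N,B \right)} = \left(1 + N\right) \left(-1\right) = -1 - N$)
$h{\left(o,D \right)} = \sqrt{o}$
$k{\left(H \right)} = \sqrt{H}$
$k{\left(21 \right)} \left(-104\right) - 148 = \sqrt{21} \left(-104\right) - 148 = - 104 \sqrt{21} - 148 = -148 - 104 \sqrt{21}$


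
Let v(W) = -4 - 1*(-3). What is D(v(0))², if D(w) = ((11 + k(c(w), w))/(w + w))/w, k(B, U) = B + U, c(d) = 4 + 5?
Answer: 361/4 ≈ 90.250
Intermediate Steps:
c(d) = 9
v(W) = -1 (v(W) = -4 + 3 = -1)
D(w) = (20 + w)/(2*w²) (D(w) = ((11 + (9 + w))/(w + w))/w = ((20 + w)/((2*w)))/w = ((20 + w)*(1/(2*w)))/w = ((20 + w)/(2*w))/w = (20 + w)/(2*w²))
D(v(0))² = ((½)*(20 - 1)/(-1)²)² = ((½)*1*19)² = (19/2)² = 361/4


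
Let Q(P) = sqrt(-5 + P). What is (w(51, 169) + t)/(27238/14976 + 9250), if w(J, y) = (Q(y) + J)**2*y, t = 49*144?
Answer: 3551865408/69277619 + 258156288*sqrt(41)/69277619 ≈ 75.131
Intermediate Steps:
t = 7056
w(J, y) = y*(J + sqrt(-5 + y))**2 (w(J, y) = (sqrt(-5 + y) + J)**2*y = (J + sqrt(-5 + y))**2*y = y*(J + sqrt(-5 + y))**2)
(w(51, 169) + t)/(27238/14976 + 9250) = (169*(51 + sqrt(-5 + 169))**2 + 7056)/(27238/14976 + 9250) = (169*(51 + sqrt(164))**2 + 7056)/(27238*(1/14976) + 9250) = (169*(51 + 2*sqrt(41))**2 + 7056)/(13619/7488 + 9250) = (7056 + 169*(51 + 2*sqrt(41))**2)/(69277619/7488) = (7056 + 169*(51 + 2*sqrt(41))**2)*(7488/69277619) = 52835328/69277619 + 1265472*(51 + 2*sqrt(41))**2/69277619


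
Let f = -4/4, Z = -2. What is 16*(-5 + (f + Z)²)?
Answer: 64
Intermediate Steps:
f = -1 (f = -4*¼ = -1)
16*(-5 + (f + Z)²) = 16*(-5 + (-1 - 2)²) = 16*(-5 + (-3)²) = 16*(-5 + 9) = 16*4 = 64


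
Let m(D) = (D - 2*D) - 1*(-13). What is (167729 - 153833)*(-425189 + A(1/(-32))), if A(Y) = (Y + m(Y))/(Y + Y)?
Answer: -5911316712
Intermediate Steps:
m(D) = 13 - D (m(D) = -D + 13 = 13 - D)
A(Y) = 13/(2*Y) (A(Y) = (Y + (13 - Y))/(Y + Y) = 13/((2*Y)) = 13*(1/(2*Y)) = 13/(2*Y))
(167729 - 153833)*(-425189 + A(1/(-32))) = (167729 - 153833)*(-425189 + 13/(2*(1/(-32)))) = 13896*(-425189 + 13/(2*(-1/32))) = 13896*(-425189 + (13/2)*(-32)) = 13896*(-425189 - 208) = 13896*(-425397) = -5911316712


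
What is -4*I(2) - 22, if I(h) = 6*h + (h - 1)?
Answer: -74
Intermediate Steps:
I(h) = -1 + 7*h (I(h) = 6*h + (-1 + h) = -1 + 7*h)
-4*I(2) - 22 = -4*(-1 + 7*2) - 22 = -4*(-1 + 14) - 22 = -4*13 - 22 = -52 - 22 = -74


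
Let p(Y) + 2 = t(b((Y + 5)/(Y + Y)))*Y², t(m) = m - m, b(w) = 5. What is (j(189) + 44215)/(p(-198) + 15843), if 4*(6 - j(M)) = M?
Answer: 176695/63364 ≈ 2.7886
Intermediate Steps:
t(m) = 0
j(M) = 6 - M/4
p(Y) = -2 (p(Y) = -2 + 0*Y² = -2 + 0 = -2)
(j(189) + 44215)/(p(-198) + 15843) = ((6 - ¼*189) + 44215)/(-2 + 15843) = ((6 - 189/4) + 44215)/15841 = (-165/4 + 44215)*(1/15841) = (176695/4)*(1/15841) = 176695/63364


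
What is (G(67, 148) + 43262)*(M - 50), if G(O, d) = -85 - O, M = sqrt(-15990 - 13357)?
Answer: -2155500 + 43110*I*sqrt(29347) ≈ -2.1555e+6 + 7.3852e+6*I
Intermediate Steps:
M = I*sqrt(29347) (M = sqrt(-29347) = I*sqrt(29347) ≈ 171.31*I)
(G(67, 148) + 43262)*(M - 50) = ((-85 - 1*67) + 43262)*(I*sqrt(29347) - 50) = ((-85 - 67) + 43262)*(-50 + I*sqrt(29347)) = (-152 + 43262)*(-50 + I*sqrt(29347)) = 43110*(-50 + I*sqrt(29347)) = -2155500 + 43110*I*sqrt(29347)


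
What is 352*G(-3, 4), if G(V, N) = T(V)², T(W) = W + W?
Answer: 12672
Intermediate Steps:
T(W) = 2*W
G(V, N) = 4*V² (G(V, N) = (2*V)² = 4*V²)
352*G(-3, 4) = 352*(4*(-3)²) = 352*(4*9) = 352*36 = 12672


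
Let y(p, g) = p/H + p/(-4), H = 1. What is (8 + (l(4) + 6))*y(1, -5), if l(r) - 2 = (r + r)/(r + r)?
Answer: 51/4 ≈ 12.750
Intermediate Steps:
l(r) = 3 (l(r) = 2 + (r + r)/(r + r) = 2 + (2*r)/((2*r)) = 2 + (2*r)*(1/(2*r)) = 2 + 1 = 3)
y(p, g) = 3*p/4 (y(p, g) = p/1 + p/(-4) = p*1 + p*(-1/4) = p - p/4 = 3*p/4)
(8 + (l(4) + 6))*y(1, -5) = (8 + (3 + 6))*((3/4)*1) = (8 + 9)*(3/4) = 17*(3/4) = 51/4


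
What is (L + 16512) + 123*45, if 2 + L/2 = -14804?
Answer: -7565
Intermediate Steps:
L = -29612 (L = -4 + 2*(-14804) = -4 - 29608 = -29612)
(L + 16512) + 123*45 = (-29612 + 16512) + 123*45 = -13100 + 5535 = -7565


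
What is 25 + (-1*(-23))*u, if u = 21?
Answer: 508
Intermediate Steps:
25 + (-1*(-23))*u = 25 - 1*(-23)*21 = 25 + 23*21 = 25 + 483 = 508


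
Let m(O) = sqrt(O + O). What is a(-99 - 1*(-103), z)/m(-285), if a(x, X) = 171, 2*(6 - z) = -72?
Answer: -3*I*sqrt(570)/10 ≈ -7.1624*I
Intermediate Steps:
z = 42 (z = 6 - 1/2*(-72) = 6 + 36 = 42)
m(O) = sqrt(2)*sqrt(O) (m(O) = sqrt(2*O) = sqrt(2)*sqrt(O))
a(-99 - 1*(-103), z)/m(-285) = 171/((sqrt(2)*sqrt(-285))) = 171/((sqrt(2)*(I*sqrt(285)))) = 171/((I*sqrt(570))) = 171*(-I*sqrt(570)/570) = -3*I*sqrt(570)/10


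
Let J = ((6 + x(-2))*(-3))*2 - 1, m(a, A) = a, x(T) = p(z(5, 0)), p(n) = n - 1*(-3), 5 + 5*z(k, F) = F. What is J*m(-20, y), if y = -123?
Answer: 980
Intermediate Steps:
z(k, F) = -1 + F/5
p(n) = 3 + n (p(n) = n + 3 = 3 + n)
x(T) = 2 (x(T) = 3 + (-1 + (1/5)*0) = 3 + (-1 + 0) = 3 - 1 = 2)
J = -49 (J = ((6 + 2)*(-3))*2 - 1 = (8*(-3))*2 - 1 = -24*2 - 1 = -48 - 1 = -49)
J*m(-20, y) = -49*(-20) = 980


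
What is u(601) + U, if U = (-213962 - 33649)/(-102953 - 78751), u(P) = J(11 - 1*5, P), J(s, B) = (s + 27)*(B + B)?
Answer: 2402572825/60568 ≈ 39667.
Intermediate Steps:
J(s, B) = 2*B*(27 + s) (J(s, B) = (27 + s)*(2*B) = 2*B*(27 + s))
u(P) = 66*P (u(P) = 2*P*(27 + (11 - 1*5)) = 2*P*(27 + (11 - 5)) = 2*P*(27 + 6) = 2*P*33 = 66*P)
U = 82537/60568 (U = -247611/(-181704) = -247611*(-1/181704) = 82537/60568 ≈ 1.3627)
u(601) + U = 66*601 + 82537/60568 = 39666 + 82537/60568 = 2402572825/60568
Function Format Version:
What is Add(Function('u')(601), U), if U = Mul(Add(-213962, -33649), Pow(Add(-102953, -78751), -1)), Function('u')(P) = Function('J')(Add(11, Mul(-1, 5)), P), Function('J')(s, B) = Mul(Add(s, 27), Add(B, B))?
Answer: Rational(2402572825, 60568) ≈ 39667.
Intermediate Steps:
Function('J')(s, B) = Mul(2, B, Add(27, s)) (Function('J')(s, B) = Mul(Add(27, s), Mul(2, B)) = Mul(2, B, Add(27, s)))
Function('u')(P) = Mul(66, P) (Function('u')(P) = Mul(2, P, Add(27, Add(11, Mul(-1, 5)))) = Mul(2, P, Add(27, Add(11, -5))) = Mul(2, P, Add(27, 6)) = Mul(2, P, 33) = Mul(66, P))
U = Rational(82537, 60568) (U = Mul(-247611, Pow(-181704, -1)) = Mul(-247611, Rational(-1, 181704)) = Rational(82537, 60568) ≈ 1.3627)
Add(Function('u')(601), U) = Add(Mul(66, 601), Rational(82537, 60568)) = Add(39666, Rational(82537, 60568)) = Rational(2402572825, 60568)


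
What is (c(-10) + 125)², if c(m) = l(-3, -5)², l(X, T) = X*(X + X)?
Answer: 201601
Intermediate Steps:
l(X, T) = 2*X² (l(X, T) = X*(2*X) = 2*X²)
c(m) = 324 (c(m) = (2*(-3)²)² = (2*9)² = 18² = 324)
(c(-10) + 125)² = (324 + 125)² = 449² = 201601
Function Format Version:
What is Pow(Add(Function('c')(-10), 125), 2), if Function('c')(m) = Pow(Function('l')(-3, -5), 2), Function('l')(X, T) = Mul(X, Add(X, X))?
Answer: 201601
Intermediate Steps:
Function('l')(X, T) = Mul(2, Pow(X, 2)) (Function('l')(X, T) = Mul(X, Mul(2, X)) = Mul(2, Pow(X, 2)))
Function('c')(m) = 324 (Function('c')(m) = Pow(Mul(2, Pow(-3, 2)), 2) = Pow(Mul(2, 9), 2) = Pow(18, 2) = 324)
Pow(Add(Function('c')(-10), 125), 2) = Pow(Add(324, 125), 2) = Pow(449, 2) = 201601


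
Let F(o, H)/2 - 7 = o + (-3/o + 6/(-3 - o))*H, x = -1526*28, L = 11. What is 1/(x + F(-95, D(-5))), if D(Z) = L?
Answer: -2185/93740587 ≈ -2.3309e-5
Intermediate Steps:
D(Z) = 11
x = -42728
F(o, H) = 14 + 2*o + 2*H*(-3/o + 6/(-3 - o)) (F(o, H) = 14 + 2*(o + (-3/o + 6/(-3 - o))*H) = 14 + 2*(o + H*(-3/o + 6/(-3 - o))) = 14 + (2*o + 2*H*(-3/o + 6/(-3 - o))) = 14 + 2*o + 2*H*(-3/o + 6/(-3 - o)))
1/(x + F(-95, D(-5))) = 1/(-42728 + 2*((-95)³ - 9*11 + 10*(-95)² + 21*(-95) - 9*11*(-95))/(-95*(3 - 95))) = 1/(-42728 + 2*(-1/95)*(-857375 - 99 + 10*9025 - 1995 + 9405)/(-92)) = 1/(-42728 + 2*(-1/95)*(-1/92)*(-857375 - 99 + 90250 - 1995 + 9405)) = 1/(-42728 + 2*(-1/95)*(-1/92)*(-759814)) = 1/(-42728 - 379907/2185) = 1/(-93740587/2185) = -2185/93740587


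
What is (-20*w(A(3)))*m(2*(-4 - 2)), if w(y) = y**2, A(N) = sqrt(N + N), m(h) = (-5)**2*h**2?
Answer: -432000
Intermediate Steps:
m(h) = 25*h**2
A(N) = sqrt(2)*sqrt(N) (A(N) = sqrt(2*N) = sqrt(2)*sqrt(N))
(-20*w(A(3)))*m(2*(-4 - 2)) = (-20*(sqrt(2)*sqrt(3))**2)*(25*(2*(-4 - 2))**2) = (-20*(sqrt(6))**2)*(25*(2*(-6))**2) = (-20*6)*(25*(-12)**2) = -3000*144 = -120*3600 = -432000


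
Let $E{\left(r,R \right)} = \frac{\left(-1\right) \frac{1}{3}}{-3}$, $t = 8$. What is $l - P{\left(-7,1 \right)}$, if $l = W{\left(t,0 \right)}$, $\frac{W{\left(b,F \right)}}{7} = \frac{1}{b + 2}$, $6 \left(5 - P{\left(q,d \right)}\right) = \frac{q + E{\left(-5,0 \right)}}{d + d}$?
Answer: $- \frac{658}{135} \approx -4.8741$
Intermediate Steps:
$E{\left(r,R \right)} = \frac{1}{9}$ ($E{\left(r,R \right)} = \left(-1\right) \frac{1}{3} \left(- \frac{1}{3}\right) = \left(- \frac{1}{3}\right) \left(- \frac{1}{3}\right) = \frac{1}{9}$)
$P{\left(q,d \right)} = 5 - \frac{\frac{1}{9} + q}{12 d}$ ($P{\left(q,d \right)} = 5 - \frac{\left(q + \frac{1}{9}\right) \frac{1}{d + d}}{6} = 5 - \frac{\left(\frac{1}{9} + q\right) \frac{1}{2 d}}{6} = 5 - \frac{\frac{1}{2} \frac{1}{d} \left(\frac{1}{9} + q\right)}{6} = 5 - \frac{\frac{1}{9} + q}{12 d}$)
$W{\left(b,F \right)} = \frac{7}{2 + b}$ ($W{\left(b,F \right)} = \frac{7}{b + 2} = \frac{7}{2 + b}$)
$l = \frac{7}{10}$ ($l = \frac{7}{2 + 8} = \frac{7}{10} \approx 0.7$)
$l - P{\left(-7,1 \right)} = \frac{7}{10} - \frac{-1 - -63 + 540 \cdot 1}{108 \cdot 1} = \frac{7}{10} - \frac{1}{108} \cdot 1 \left(-1 + 63 + 540\right) = \frac{7}{10} - \frac{1}{108} \cdot 1 \cdot 602 = \frac{7}{10} - \frac{301}{54} = - \frac{658}{135}$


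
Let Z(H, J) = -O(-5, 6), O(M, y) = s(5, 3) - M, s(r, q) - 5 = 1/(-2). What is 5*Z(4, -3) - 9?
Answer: -113/2 ≈ -56.500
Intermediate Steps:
s(r, q) = 9/2 (s(r, q) = 5 + 1/(-2) = 5 - ½ = 9/2)
O(M, y) = 9/2 - M
Z(H, J) = -19/2 (Z(H, J) = -(9/2 - 1*(-5)) = -(9/2 + 5) = -1*19/2 = -19/2)
5*Z(4, -3) - 9 = 5*(-19/2) - 9 = -95/2 - 9 = -113/2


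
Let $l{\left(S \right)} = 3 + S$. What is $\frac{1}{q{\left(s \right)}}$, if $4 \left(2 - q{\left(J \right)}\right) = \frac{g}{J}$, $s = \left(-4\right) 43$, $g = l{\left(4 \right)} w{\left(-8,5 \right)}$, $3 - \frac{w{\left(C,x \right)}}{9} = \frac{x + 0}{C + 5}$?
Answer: $\frac{344}{835} \approx 0.41198$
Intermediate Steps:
$w{\left(C,x \right)} = 27 - \frac{9 x}{5 + C}$ ($w{\left(C,x \right)} = 27 - 9 \frac{x + 0}{C + 5} = 27 - 9 \frac{x}{5 + C} = 27 - \frac{9 x}{5 + C}$)
$g = 294$ ($g = \left(3 + 4\right) \frac{9 \left(15 - 5 + 3 \left(-8\right)\right)}{5 - 8} = 7 \frac{9 \left(15 - 5 - 24\right)}{-3} = 7 \cdot 9 \left(- \frac{1}{3}\right) \left(-14\right) = 7 \cdot 42 = 294$)
$s = -172$
$q{\left(J \right)} = 2 - \frac{147}{2 J}$ ($q{\left(J \right)} = 2 - \frac{294 \frac{1}{J}}{4} = 2 - \frac{147}{2 J}$)
$\frac{1}{q{\left(s \right)}} = \frac{1}{2 - \frac{147}{2 \left(-172\right)}} = \frac{1}{2 - - \frac{147}{344}} = \frac{1}{2 + \frac{147}{344}} = \frac{1}{\frac{835}{344}} = \frac{344}{835}$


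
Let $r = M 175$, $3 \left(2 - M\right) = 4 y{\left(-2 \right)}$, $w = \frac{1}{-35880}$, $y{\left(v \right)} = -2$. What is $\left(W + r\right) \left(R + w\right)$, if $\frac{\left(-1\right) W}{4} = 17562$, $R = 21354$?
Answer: $- \frac{79795506659293}{53820} \approx -1.4826 \cdot 10^{9}$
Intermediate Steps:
$W = -70248$ ($W = \left(-4\right) 17562 = -70248$)
$w = - \frac{1}{35880} \approx -2.7871 \cdot 10^{-5}$
$M = \frac{14}{3}$ ($M = 2 - \frac{4 \left(-2\right)}{3} = 2 - - \frac{8}{3} = 2 + \frac{8}{3} = \frac{14}{3} \approx 4.6667$)
$r = \frac{2450}{3}$ ($r = \frac{14}{3} \cdot 175 = \frac{2450}{3} \approx 816.67$)
$\left(W + r\right) \left(R + w\right) = \left(-70248 + \frac{2450}{3}\right) \left(21354 - \frac{1}{35880}\right) = \left(- \frac{208294}{3}\right) \frac{766181519}{35880} = - \frac{79795506659293}{53820}$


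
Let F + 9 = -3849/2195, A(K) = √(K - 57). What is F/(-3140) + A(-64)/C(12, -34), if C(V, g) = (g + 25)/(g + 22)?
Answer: 5901/1723075 + 44*I/3 ≈ 0.0034247 + 14.667*I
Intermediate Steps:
C(V, g) = (25 + g)/(22 + g)
A(K) = √(-57 + K)
F = -23604/2195 (F = -9 - 3849/2195 = -23604/2195 ≈ -10.754)
F/(-3140) + A(-64)/C(12, -34) = -23604/2195/(-3140) + √(-57 - 64)/(((25 - 34)/(22 - 34))) = -23604/2195*(-1/3140) + √(-121)/((-9/(-12))) = 5901/1723075 + (11*I)/((-1/12*(-9))) = 5901/1723075 + (11*I)/(¾) = 5901/1723075 + (11*I)*(4/3) = 5901/1723075 + 44*I/3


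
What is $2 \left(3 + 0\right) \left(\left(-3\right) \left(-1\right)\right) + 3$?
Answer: $21$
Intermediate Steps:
$2 \left(3 + 0\right) \left(\left(-3\right) \left(-1\right)\right) + 3 = 2 \cdot 3 \cdot 3 + 3 = 2 \cdot 9 + 3 = 18 + 3 = 21$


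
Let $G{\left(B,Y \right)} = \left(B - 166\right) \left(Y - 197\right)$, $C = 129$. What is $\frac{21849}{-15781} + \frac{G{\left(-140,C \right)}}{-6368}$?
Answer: $- \frac{58438185}{12561676} \approx -4.6521$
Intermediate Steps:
$G{\left(B,Y \right)} = \left(-197 + Y\right) \left(-166 + B\right)$ ($G{\left(B,Y \right)} = \left(-166 + B\right) \left(-197 + Y\right) = \left(-197 + Y\right) \left(-166 + B\right)$)
$\frac{21849}{-15781} + \frac{G{\left(-140,C \right)}}{-6368} = \frac{21849}{-15781} + \frac{32702 - -27580 - 21414 - 18060}{-6368} = 21849 \left(- \frac{1}{15781}\right) + \left(32702 + 27580 - 21414 - 18060\right) \left(- \frac{1}{6368}\right) = - \frac{21849}{15781} + 20808 \left(- \frac{1}{6368}\right) = - \frac{21849}{15781} - \frac{2601}{796} = - \frac{58438185}{12561676}$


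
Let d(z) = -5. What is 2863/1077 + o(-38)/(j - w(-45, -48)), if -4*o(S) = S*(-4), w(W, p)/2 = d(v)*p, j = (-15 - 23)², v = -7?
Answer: 1359503/519114 ≈ 2.6189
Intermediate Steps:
j = 1444 (j = (-38)² = 1444)
w(W, p) = -10*p (w(W, p) = 2*(-5*p) = -10*p)
o(S) = S (o(S) = -S*(-4)/4 = -(-1)*S = S)
2863/1077 + o(-38)/(j - w(-45, -48)) = 2863/1077 - 38/(1444 - (-10)*(-48)) = 2863*(1/1077) - 38/(1444 - 1*480) = 2863/1077 - 38/(1444 - 480) = 2863/1077 - 38/964 = 2863/1077 - 38*1/964 = 2863/1077 - 19/482 = 1359503/519114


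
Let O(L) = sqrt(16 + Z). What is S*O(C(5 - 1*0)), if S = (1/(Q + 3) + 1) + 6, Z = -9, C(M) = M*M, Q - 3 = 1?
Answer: 50*sqrt(7)/7 ≈ 18.898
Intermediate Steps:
Q = 4 (Q = 3 + 1 = 4)
C(M) = M**2
S = 50/7 (S = (1/(4 + 3) + 1) + 6 = (1/7 + 1) + 6 = 8/7 + 6 = 50/7 ≈ 7.1429)
O(L) = sqrt(7) (O(L) = sqrt(16 - 9) = sqrt(7))
S*O(C(5 - 1*0)) = 50*sqrt(7)/7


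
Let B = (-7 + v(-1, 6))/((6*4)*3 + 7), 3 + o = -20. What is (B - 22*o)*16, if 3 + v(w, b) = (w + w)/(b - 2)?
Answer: 639416/79 ≈ 8093.9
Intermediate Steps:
v(w, b) = -3 + 2*w/(-2 + b) (v(w, b) = -3 + (w + w)/(b - 2) = -3 + (2*w)/(-2 + b) = -3 + 2*w/(-2 + b))
o = -23 (o = -3 - 20 = -23)
B = -21/158 (B = (-7 + (6 - 3*6 + 2*(-1))/(-2 + 6))/((6*4)*3 + 7) = (-7 + (6 - 18 - 2)/4)/(24*3 + 7) = (-7 + (1/4)*(-14))/(72 + 7) = (-7 - 7/2)/79 = -21/2*1/79 = -21/158 ≈ -0.13291)
(B - 22*o)*16 = (-21/158 - 22*(-23))*16 = (-21/158 + 506)*16 = (79927/158)*16 = 639416/79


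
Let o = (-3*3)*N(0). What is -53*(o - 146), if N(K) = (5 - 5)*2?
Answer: 7738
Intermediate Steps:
N(K) = 0 (N(K) = 0*2 = 0)
o = 0 (o = -3*3*0 = -9*0 = 0)
-53*(o - 146) = -53*(0 - 146) = -53*(-146) = 7738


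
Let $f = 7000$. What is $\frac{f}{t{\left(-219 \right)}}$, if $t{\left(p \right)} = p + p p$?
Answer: $\frac{3500}{23871} \approx 0.14662$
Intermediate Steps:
$t{\left(p \right)} = p + p^{2}$
$\frac{f}{t{\left(-219 \right)}} = \frac{7000}{\left(-219\right) \left(1 - 219\right)} = \frac{7000}{\left(-219\right) \left(-218\right)} = \frac{7000}{47742} = 7000 \cdot \frac{1}{47742} = \frac{3500}{23871}$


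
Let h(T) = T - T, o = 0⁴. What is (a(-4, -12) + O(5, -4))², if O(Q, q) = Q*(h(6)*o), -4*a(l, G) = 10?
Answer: 25/4 ≈ 6.2500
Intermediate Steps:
a(l, G) = -5/2 (a(l, G) = -¼*10 = -5/2)
o = 0
h(T) = 0
O(Q, q) = 0 (O(Q, q) = Q*(0*0) = Q*0 = 0)
(a(-4, -12) + O(5, -4))² = (-5/2 + 0)² = (-5/2)² = 25/4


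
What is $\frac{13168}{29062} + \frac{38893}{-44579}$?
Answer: $- \frac{271646047}{647777449} \approx -0.41935$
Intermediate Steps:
$\frac{13168}{29062} + \frac{38893}{-44579} = 13168 \cdot \frac{1}{29062} + 38893 \left(- \frac{1}{44579}\right) = \frac{6584}{14531} - \frac{38893}{44579} = - \frac{271646047}{647777449}$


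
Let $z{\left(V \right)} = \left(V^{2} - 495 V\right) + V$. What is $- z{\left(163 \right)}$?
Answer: $53953$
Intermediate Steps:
$z{\left(V \right)} = V^{2} - 494 V$
$- z{\left(163 \right)} = - 163 \left(-494 + 163\right) = - 163 \left(-331\right) = \left(-1\right) \left(-53953\right) = 53953$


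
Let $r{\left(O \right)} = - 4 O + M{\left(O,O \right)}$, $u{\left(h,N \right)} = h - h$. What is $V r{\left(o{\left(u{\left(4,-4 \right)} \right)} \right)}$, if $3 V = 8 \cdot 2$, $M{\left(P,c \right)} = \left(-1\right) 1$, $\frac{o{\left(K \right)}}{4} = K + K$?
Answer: $- \frac{16}{3} \approx -5.3333$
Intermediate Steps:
$u{\left(h,N \right)} = 0$
$o{\left(K \right)} = 8 K$ ($o{\left(K \right)} = 4 \left(K + K\right) = 4 \cdot 2 K = 8 K$)
$M{\left(P,c \right)} = -1$
$r{\left(O \right)} = -1 - 4 O$ ($r{\left(O \right)} = - 4 O - 1 = -1 - 4 O$)
$V = \frac{16}{3}$ ($V = \frac{8 \cdot 2}{3} = \frac{1}{3} \cdot 16 = \frac{16}{3} \approx 5.3333$)
$V r{\left(o{\left(u{\left(4,-4 \right)} \right)} \right)} = \frac{16 \left(-1 - 4 \cdot 8 \cdot 0\right)}{3} = \frac{16 \left(-1 - 0\right)}{3} = \frac{16 \left(-1 + 0\right)}{3} = \frac{16}{3} \left(-1\right) = - \frac{16}{3}$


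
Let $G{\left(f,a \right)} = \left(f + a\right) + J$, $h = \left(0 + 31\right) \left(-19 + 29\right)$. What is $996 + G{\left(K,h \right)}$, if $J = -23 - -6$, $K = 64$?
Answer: $1353$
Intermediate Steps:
$h = 310$ ($h = 31 \cdot 10 = 310$)
$J = -17$ ($J = -23 + 6 = -17$)
$G{\left(f,a \right)} = -17 + a + f$ ($G{\left(f,a \right)} = \left(f + a\right) - 17 = \left(a + f\right) - 17 = -17 + a + f$)
$996 + G{\left(K,h \right)} = 996 + \left(-17 + 310 + 64\right) = 996 + 357 = 1353$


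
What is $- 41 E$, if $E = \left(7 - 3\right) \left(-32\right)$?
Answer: $5248$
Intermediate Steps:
$E = -128$ ($E = 4 \left(-32\right) = -128$)
$- 41 E = \left(-41\right) \left(-128\right) = 5248$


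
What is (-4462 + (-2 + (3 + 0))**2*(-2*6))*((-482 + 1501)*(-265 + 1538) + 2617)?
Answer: -5815323096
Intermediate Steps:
(-4462 + (-2 + (3 + 0))**2*(-2*6))*((-482 + 1501)*(-265 + 1538) + 2617) = (-4462 + (-2 + 3)**2*(-12))*(1019*1273 + 2617) = (-4462 + 1**2*(-12))*(1297187 + 2617) = (-4462 + 1*(-12))*1299804 = (-4462 - 12)*1299804 = -4474*1299804 = -5815323096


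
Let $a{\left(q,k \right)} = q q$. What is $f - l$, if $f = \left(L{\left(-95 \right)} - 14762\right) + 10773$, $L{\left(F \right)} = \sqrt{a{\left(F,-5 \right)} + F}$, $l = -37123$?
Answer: $33134 + \sqrt{8930} \approx 33229.0$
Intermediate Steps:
$a{\left(q,k \right)} = q^{2}$
$L{\left(F \right)} = \sqrt{F + F^{2}}$ ($L{\left(F \right)} = \sqrt{F^{2} + F} = \sqrt{F + F^{2}}$)
$f = -3989 + \sqrt{8930}$ ($f = \left(\sqrt{- 95 \left(1 - 95\right)} - 14762\right) + 10773 = \left(\sqrt{\left(-95\right) \left(-94\right)} - 14762\right) + 10773 = \left(\sqrt{8930} - 14762\right) + 10773 = \left(-14762 + \sqrt{8930}\right) + 10773 = -3989 + \sqrt{8930} \approx -3894.5$)
$f - l = \left(-3989 + \sqrt{8930}\right) - -37123 = \left(-3989 + \sqrt{8930}\right) + 37123 = 33134 + \sqrt{8930}$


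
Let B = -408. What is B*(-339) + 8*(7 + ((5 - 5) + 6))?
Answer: 138416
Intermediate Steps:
B*(-339) + 8*(7 + ((5 - 5) + 6)) = -408*(-339) + 8*(7 + ((5 - 5) + 6)) = 138312 + 8*(7 + (0 + 6)) = 138312 + 8*(7 + 6) = 138312 + 8*13 = 138312 + 104 = 138416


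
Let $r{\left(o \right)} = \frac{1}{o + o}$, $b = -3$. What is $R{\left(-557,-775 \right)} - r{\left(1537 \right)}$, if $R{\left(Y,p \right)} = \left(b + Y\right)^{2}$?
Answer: $\frac{964006399}{3074} \approx 3.136 \cdot 10^{5}$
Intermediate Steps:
$r{\left(o \right)} = \frac{1}{2 o}$
$R{\left(Y,p \right)} = \left(-3 + Y\right)^{2}$
$R{\left(-557,-775 \right)} - r{\left(1537 \right)} = \left(-3 - 557\right)^{2} - \frac{1}{2 \cdot 1537} = \left(-560\right)^{2} - \frac{1}{2} \cdot \frac{1}{1537} = 313600 - \frac{1}{3074} = \frac{964006399}{3074}$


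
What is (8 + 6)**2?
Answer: 196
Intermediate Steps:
(8 + 6)**2 = 14**2 = 196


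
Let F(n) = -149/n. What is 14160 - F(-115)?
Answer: 1628251/115 ≈ 14159.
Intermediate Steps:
14160 - F(-115) = 14160 - (-149)/(-115) = 14160 - (-149)*(-1)/115 = 14160 - 1*149/115 = 14160 - 149/115 = 1628251/115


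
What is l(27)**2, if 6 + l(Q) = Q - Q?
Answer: 36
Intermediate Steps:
l(Q) = -6 (l(Q) = -6 + (Q - Q) = -6 + 0 = -6)
l(27)**2 = (-6)**2 = 36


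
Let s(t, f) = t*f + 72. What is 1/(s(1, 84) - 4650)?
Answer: -1/4494 ≈ -0.00022252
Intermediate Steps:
s(t, f) = 72 + f*t (s(t, f) = f*t + 72 = 72 + f*t)
1/(s(1, 84) - 4650) = 1/((72 + 84*1) - 4650) = 1/((72 + 84) - 4650) = 1/(156 - 4650) = 1/(-4494) = -1/4494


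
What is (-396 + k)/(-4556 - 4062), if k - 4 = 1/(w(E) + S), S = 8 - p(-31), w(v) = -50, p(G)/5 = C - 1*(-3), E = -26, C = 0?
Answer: 22345/491226 ≈ 0.045488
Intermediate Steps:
p(G) = 15 (p(G) = 5*(0 - 1*(-3)) = 5*(0 + 3) = 5*3 = 15)
S = -7 (S = 8 - 1*15 = 8 - 15 = -7)
k = 227/57 (k = 4 + 1/(-50 - 7) = 4 + 1/(-57) = 4 - 1/57 = 227/57 ≈ 3.9825)
(-396 + k)/(-4556 - 4062) = (-396 + 227/57)/(-4556 - 4062) = -22345/57/(-8618) = -22345/57*(-1/8618) = 22345/491226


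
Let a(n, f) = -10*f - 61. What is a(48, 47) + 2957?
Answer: 2426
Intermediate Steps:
a(n, f) = -61 - 10*f
a(48, 47) + 2957 = (-61 - 10*47) + 2957 = (-61 - 470) + 2957 = -531 + 2957 = 2426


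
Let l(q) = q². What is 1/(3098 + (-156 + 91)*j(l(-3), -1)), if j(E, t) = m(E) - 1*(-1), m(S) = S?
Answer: 1/2448 ≈ 0.00040850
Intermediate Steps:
j(E, t) = 1 + E (j(E, t) = E - 1*(-1) = E + 1 = 1 + E)
1/(3098 + (-156 + 91)*j(l(-3), -1)) = 1/(3098 + (-156 + 91)*(1 + (-3)²)) = 1/(3098 - 65*(1 + 9)) = 1/(3098 - 65*10) = 1/(3098 - 650) = 1/2448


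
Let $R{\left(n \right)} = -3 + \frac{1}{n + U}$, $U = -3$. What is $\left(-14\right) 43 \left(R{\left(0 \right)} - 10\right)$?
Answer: $\frac{24080}{3} \approx 8026.7$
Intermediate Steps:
$R{\left(n \right)} = -3 + \frac{1}{-3 + n}$ ($R{\left(n \right)} = -3 + \frac{1}{n - 3} = -3 + \frac{1}{-3 + n}$)
$\left(-14\right) 43 \left(R{\left(0 \right)} - 10\right) = \left(-14\right) 43 \left(\frac{10 - 0}{-3 + 0} - 10\right) = - 602 \left(\frac{10 + 0}{-3} - 10\right) = - 602 \left(\left(- \frac{1}{3}\right) 10 - 10\right) = - 602 \left(- \frac{10}{3} - 10\right) = \left(-602\right) \left(- \frac{40}{3}\right) = \frac{24080}{3}$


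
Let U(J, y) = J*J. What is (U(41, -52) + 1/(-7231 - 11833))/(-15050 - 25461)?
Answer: -32046583/772301704 ≈ -0.041495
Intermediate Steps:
U(J, y) = J²
(U(41, -52) + 1/(-7231 - 11833))/(-15050 - 25461) = (41² + 1/(-7231 - 11833))/(-15050 - 25461) = (1681 + 1/(-19064))/(-40511) = (1681 - 1/19064)*(-1/40511) = (32046583/19064)*(-1/40511) = -32046583/772301704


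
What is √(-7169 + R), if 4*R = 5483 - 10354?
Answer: I*√33547/2 ≈ 91.579*I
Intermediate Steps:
R = -4871/4 (R = (5483 - 10354)/4 = (¼)*(-4871) = -4871/4 ≈ -1217.8)
√(-7169 + R) = √(-7169 - 4871/4) = √(-33547/4) = I*√33547/2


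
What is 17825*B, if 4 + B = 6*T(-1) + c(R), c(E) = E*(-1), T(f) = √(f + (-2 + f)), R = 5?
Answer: -160425 + 213900*I ≈ -1.6043e+5 + 2.139e+5*I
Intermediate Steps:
T(f) = √(-2 + 2*f)
c(E) = -E
B = -9 + 12*I (B = -4 + (6*√(-2 + 2*(-1)) - 1*5) = -4 + (6*√(-2 - 2) - 5) = -4 + (6*√(-4) - 5) = -4 + (6*(2*I) - 5) = -4 + (12*I - 5) = -4 + (-5 + 12*I) = -9 + 12*I ≈ -9.0 + 12.0*I)
17825*B = 17825*(-9 + 12*I) = -160425 + 213900*I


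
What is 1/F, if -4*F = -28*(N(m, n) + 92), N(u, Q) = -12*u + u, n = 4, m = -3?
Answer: 1/875 ≈ 0.0011429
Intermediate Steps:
N(u, Q) = -11*u
F = 875 (F = -(-7)*(-11*(-3) + 92) = -(-7)*(33 + 92) = -(-7)*125 = -¼*(-3500) = 875)
1/F = 1/875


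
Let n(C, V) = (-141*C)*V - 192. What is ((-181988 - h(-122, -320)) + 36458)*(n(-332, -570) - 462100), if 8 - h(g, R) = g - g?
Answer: 3950648221016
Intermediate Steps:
h(g, R) = 8 (h(g, R) = 8 - (g - g) = 8 - 1*0 = 8 + 0 = 8)
n(C, V) = -192 - 141*C*V (n(C, V) = -141*C*V - 192 = -192 - 141*C*V)
((-181988 - h(-122, -320)) + 36458)*(n(-332, -570) - 462100) = ((-181988 - 1*8) + 36458)*((-192 - 141*(-332)*(-570)) - 462100) = ((-181988 - 8) + 36458)*((-192 - 26682840) - 462100) = (-181996 + 36458)*(-26683032 - 462100) = -145538*(-27145132) = 3950648221016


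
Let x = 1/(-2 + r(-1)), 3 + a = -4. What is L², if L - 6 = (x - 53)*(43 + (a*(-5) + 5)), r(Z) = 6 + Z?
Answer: 171505216/9 ≈ 1.9056e+7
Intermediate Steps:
a = -7 (a = -3 - 4 = -7)
x = ⅓ (x = 1/(-2 + (6 - 1)) = 1/(-2 + 5) = 1/3 = ⅓ ≈ 0.33333)
L = -13096/3 (L = 6 + (⅓ - 53)*(43 + (-7*(-5) + 5)) = 6 - 158*(43 + (35 + 5))/3 = 6 - 158*(43 + 40)/3 = 6 - 158/3*83 = 6 - 13114/3 = -13096/3 ≈ -4365.3)
L² = (-13096/3)² = 171505216/9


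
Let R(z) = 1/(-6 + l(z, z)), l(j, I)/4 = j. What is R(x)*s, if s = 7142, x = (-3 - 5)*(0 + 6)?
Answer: -3571/99 ≈ -36.071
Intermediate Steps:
x = -48 (x = -8*6 = -48)
l(j, I) = 4*j
R(z) = 1/(-6 + 4*z)
R(x)*s = (1/(2*(-3 + 2*(-48))))*7142 = (1/(2*(-3 - 96)))*7142 = ((1/2)/(-99))*7142 = ((1/2)*(-1/99))*7142 = -1/198*7142 = -3571/99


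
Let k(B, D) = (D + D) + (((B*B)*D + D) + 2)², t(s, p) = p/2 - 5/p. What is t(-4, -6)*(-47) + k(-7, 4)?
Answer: 245483/6 ≈ 40914.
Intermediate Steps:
t(s, p) = p/2 - 5/p (t(s, p) = p*(½) - 5/p = p/2 - 5/p)
k(B, D) = (2 + D + D*B²)² + 2*D (k(B, D) = 2*D + ((B²*D + D) + 2)² = 2*D + ((D*B² + D) + 2)² = 2*D + ((D + D*B²) + 2)² = 2*D + (2 + D + D*B²)² = (2 + D + D*B²)² + 2*D)
t(-4, -6)*(-47) + k(-7, 4) = ((½)*(-6) - 5/(-6))*(-47) + ((2 + 4 + 4*(-7)²)² + 2*4) = (-3 - 5*(-⅙))*(-47) + ((2 + 4 + 4*49)² + 8) = (-3 + ⅚)*(-47) + ((2 + 4 + 196)² + 8) = -13/6*(-47) + (202² + 8) = 611/6 + (40804 + 8) = 611/6 + 40812 = 245483/6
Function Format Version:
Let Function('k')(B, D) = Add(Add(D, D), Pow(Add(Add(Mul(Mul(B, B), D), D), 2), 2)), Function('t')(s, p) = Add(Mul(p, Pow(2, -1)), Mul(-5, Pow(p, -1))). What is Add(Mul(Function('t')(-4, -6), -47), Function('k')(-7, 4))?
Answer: Rational(245483, 6) ≈ 40914.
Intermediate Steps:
Function('t')(s, p) = Add(Mul(Rational(1, 2), p), Mul(-5, Pow(p, -1))) (Function('t')(s, p) = Add(Mul(p, Rational(1, 2)), Mul(-5, Pow(p, -1))) = Add(Mul(Rational(1, 2), p), Mul(-5, Pow(p, -1))))
Function('k')(B, D) = Add(Pow(Add(2, D, Mul(D, Pow(B, 2))), 2), Mul(2, D)) (Function('k')(B, D) = Add(Mul(2, D), Pow(Add(Add(Mul(Pow(B, 2), D), D), 2), 2)) = Add(Mul(2, D), Pow(Add(Add(Mul(D, Pow(B, 2)), D), 2), 2)) = Add(Mul(2, D), Pow(Add(Add(D, Mul(D, Pow(B, 2))), 2), 2)) = Add(Mul(2, D), Pow(Add(2, D, Mul(D, Pow(B, 2))), 2)) = Add(Pow(Add(2, D, Mul(D, Pow(B, 2))), 2), Mul(2, D)))
Add(Mul(Function('t')(-4, -6), -47), Function('k')(-7, 4)) = Add(Mul(Add(Mul(Rational(1, 2), -6), Mul(-5, Pow(-6, -1))), -47), Add(Pow(Add(2, 4, Mul(4, Pow(-7, 2))), 2), Mul(2, 4))) = Add(Mul(Add(-3, Mul(-5, Rational(-1, 6))), -47), Add(Pow(Add(2, 4, Mul(4, 49)), 2), 8)) = Add(Mul(Add(-3, Rational(5, 6)), -47), Add(Pow(Add(2, 4, 196), 2), 8)) = Add(Mul(Rational(-13, 6), -47), Add(Pow(202, 2), 8)) = Add(Rational(611, 6), Add(40804, 8)) = Add(Rational(611, 6), 40812) = Rational(245483, 6)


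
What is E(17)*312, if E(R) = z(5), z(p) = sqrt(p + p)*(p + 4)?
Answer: 2808*sqrt(10) ≈ 8879.7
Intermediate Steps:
z(p) = sqrt(2)*sqrt(p)*(4 + p) (z(p) = sqrt(2*p)*(4 + p) = (sqrt(2)*sqrt(p))*(4 + p) = sqrt(2)*sqrt(p)*(4 + p))
E(R) = 9*sqrt(10) (E(R) = sqrt(2)*sqrt(5)*(4 + 5) = sqrt(2)*sqrt(5)*9 = 9*sqrt(10))
E(17)*312 = (9*sqrt(10))*312 = 2808*sqrt(10)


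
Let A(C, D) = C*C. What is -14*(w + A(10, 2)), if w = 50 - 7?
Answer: -2002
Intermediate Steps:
w = 43
A(C, D) = C²
-14*(w + A(10, 2)) = -14*(43 + 10²) = -14*(43 + 100) = -14*143 = -2002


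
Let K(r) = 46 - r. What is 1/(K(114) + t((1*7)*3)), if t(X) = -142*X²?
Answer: -1/62690 ≈ -1.5952e-5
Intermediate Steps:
1/(K(114) + t((1*7)*3)) = 1/((46 - 1*114) - 142*((1*7)*3)²) = 1/((46 - 114) - 142*(7*3)²) = 1/(-68 - 142*21²) = 1/(-68 - 142*441) = 1/(-68 - 62622) = 1/(-62690) = -1/62690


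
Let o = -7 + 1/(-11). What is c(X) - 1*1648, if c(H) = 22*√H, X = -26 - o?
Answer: -1648 + 8*I*√143 ≈ -1648.0 + 95.666*I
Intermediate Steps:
o = -78/11 (o = -7 - 1/11 = -78/11 ≈ -7.0909)
X = -208/11 (X = -26 - 1*(-78/11) = -26 + 78/11 = -208/11 ≈ -18.909)
c(X) - 1*1648 = 22*√(-208/11) - 1*1648 = 22*(4*I*√143/11) - 1648 = 8*I*√143 - 1648 = -1648 + 8*I*√143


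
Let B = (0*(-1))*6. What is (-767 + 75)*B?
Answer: 0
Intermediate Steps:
B = 0 (B = 0*6 = 0)
(-767 + 75)*B = (-767 + 75)*0 = -692*0 = 0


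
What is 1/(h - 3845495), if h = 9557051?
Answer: 1/5711556 ≈ 1.7508e-7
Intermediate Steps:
1/(h - 3845495) = 1/(9557051 - 3845495) = 1/5711556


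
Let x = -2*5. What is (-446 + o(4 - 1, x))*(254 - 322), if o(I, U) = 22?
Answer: 28832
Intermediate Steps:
x = -10
(-446 + o(4 - 1, x))*(254 - 322) = (-446 + 22)*(254 - 322) = -424*(-68) = 28832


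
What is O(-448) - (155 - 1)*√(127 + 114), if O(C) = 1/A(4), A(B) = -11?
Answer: -1/11 - 154*√241 ≈ -2390.8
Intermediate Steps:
O(C) = -1/11 (O(C) = 1/(-11) = -1/11)
O(-448) - (155 - 1)*√(127 + 114) = -1/11 - (155 - 1)*√(127 + 114) = -1/11 - 154*√241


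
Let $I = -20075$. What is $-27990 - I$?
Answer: $-7915$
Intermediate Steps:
$-27990 - I = -27990 - -20075 = -27990 + 20075 = -7915$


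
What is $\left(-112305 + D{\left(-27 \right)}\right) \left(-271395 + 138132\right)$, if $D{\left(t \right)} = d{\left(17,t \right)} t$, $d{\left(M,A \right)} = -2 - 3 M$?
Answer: $14775401862$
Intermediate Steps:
$D{\left(t \right)} = - 53 t$ ($D{\left(t \right)} = \left(-2 - 51\right) t = - 53 t$)
$\left(-112305 + D{\left(-27 \right)}\right) \left(-271395 + 138132\right) = \left(-112305 - -1431\right) \left(-271395 + 138132\right) = \left(-112305 + 1431\right) \left(-133263\right) = \left(-110874\right) \left(-133263\right) = 14775401862$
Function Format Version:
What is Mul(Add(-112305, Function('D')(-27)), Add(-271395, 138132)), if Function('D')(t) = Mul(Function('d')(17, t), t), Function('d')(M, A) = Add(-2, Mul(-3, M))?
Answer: 14775401862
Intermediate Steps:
Function('D')(t) = Mul(-53, t) (Function('D')(t) = Mul(Add(-2, Mul(-3, 17)), t) = Mul(Add(-2, -51), t) = Mul(-53, t))
Mul(Add(-112305, Function('D')(-27)), Add(-271395, 138132)) = Mul(Add(-112305, Mul(-53, -27)), Add(-271395, 138132)) = Mul(Add(-112305, 1431), -133263) = Mul(-110874, -133263) = 14775401862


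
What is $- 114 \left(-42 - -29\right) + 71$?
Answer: $1553$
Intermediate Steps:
$- 114 \left(-42 - -29\right) + 71 = - 114 \left(-42 + 29\right) + 71 = \left(-114\right) \left(-13\right) + 71 = 1482 + 71 = 1553$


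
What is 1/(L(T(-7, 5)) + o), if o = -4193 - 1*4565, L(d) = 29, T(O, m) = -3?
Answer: -1/8729 ≈ -0.00011456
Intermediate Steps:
o = -8758 (o = -4193 - 4565 = -8758)
1/(L(T(-7, 5)) + o) = 1/(29 - 8758) = 1/(-8729) = -1/8729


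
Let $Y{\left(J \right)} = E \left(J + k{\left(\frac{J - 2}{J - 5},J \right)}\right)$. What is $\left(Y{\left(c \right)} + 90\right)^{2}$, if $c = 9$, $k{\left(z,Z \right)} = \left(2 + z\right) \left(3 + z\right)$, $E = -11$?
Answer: $\frac{10751841}{256} \approx 41999.0$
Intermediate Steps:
$Y{\left(J \right)} = -66 - 11 J - \frac{55 \left(-2 + J\right)}{-5 + J} - \frac{11 \left(-2 + J\right)^{2}}{\left(-5 + J\right)^{2}}$ ($Y{\left(J \right)} = - 11 \left(J + \left(6 + \left(\frac{J - 2}{J - 5}\right)^{2} + 5 \frac{J - 2}{J - 5}\right)\right) = - 11 \left(J + \left(6 + \left(\frac{-2 + J}{-5 + J}\right)^{2} + 5 \frac{-2 + J}{-5 + J}\right)\right) = - 11 \left(J + \left(6 + \frac{\left(-2 + J\right)^{2}}{\left(-5 + J\right)^{2}} + \frac{5 \left(-2 + J\right)}{-5 + J}\right)\right) = - 11 \left(6 + J + \frac{\left(-2 + J\right)^{2}}{\left(-5 + J\right)^{2}} + \frac{5 \left(-2 + J\right)}{-5 + J}\right) = -66 - 11 J - \frac{55 \left(-2 + J\right)}{-5 + J} - \frac{11 \left(-2 + J\right)^{2}}{\left(-5 + J\right)^{2}}$)
$\left(Y{\left(c \right)} + 90\right)^{2} = \left(\frac{11 \left(-204 - 9^{3} - 2 \cdot 9^{2} + 74 \cdot 9\right)}{25 + 9^{2} - 90} + 90\right)^{2} = \left(\frac{11 \left(-204 - 729 - 162 + 666\right)}{25 + 81 - 90} + 90\right)^{2} = \left(\frac{11 \left(-204 - 729 - 162 + 666\right)}{16} + 90\right)^{2} = \left(11 \cdot \frac{1}{16} \left(-429\right) + 90\right)^{2} = \left(- \frac{4719}{16} + 90\right)^{2} = \left(- \frac{3279}{16}\right)^{2} = \frac{10751841}{256}$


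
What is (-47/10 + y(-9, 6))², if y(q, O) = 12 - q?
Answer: 26569/100 ≈ 265.69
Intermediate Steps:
(-47/10 + y(-9, 6))² = (-47/10 + (12 - 1*(-9)))² = (-47*⅒ + (12 + 9))² = (-47/10 + 21)² = (163/10)² = 26569/100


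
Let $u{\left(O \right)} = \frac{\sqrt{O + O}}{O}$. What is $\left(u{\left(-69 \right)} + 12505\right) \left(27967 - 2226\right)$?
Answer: $321891205 - \frac{25741 i \sqrt{138}}{69} \approx 3.2189 \cdot 10^{8} - 4382.4 i$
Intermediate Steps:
$u{\left(O \right)} = \frac{\sqrt{2}}{\sqrt{O}}$ ($u{\left(O \right)} = \frac{\sqrt{2 O}}{O} = \frac{\sqrt{2} \sqrt{O}}{O} = \frac{\sqrt{2}}{\sqrt{O}}$)
$\left(u{\left(-69 \right)} + 12505\right) \left(27967 - 2226\right) = \left(\frac{\sqrt{2}}{i \sqrt{69}} + 12505\right) \left(27967 - 2226\right) = \left(\sqrt{2} \left(- \frac{i \sqrt{69}}{69}\right) + 12505\right) 25741 = \left(- \frac{i \sqrt{138}}{69} + 12505\right) 25741 = \left(12505 - \frac{i \sqrt{138}}{69}\right) 25741 = 321891205 - \frac{25741 i \sqrt{138}}{69}$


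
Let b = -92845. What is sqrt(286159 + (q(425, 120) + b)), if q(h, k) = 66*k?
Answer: sqrt(201234) ≈ 448.59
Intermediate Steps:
sqrt(286159 + (q(425, 120) + b)) = sqrt(286159 + (66*120 - 92845)) = sqrt(286159 + (7920 - 92845)) = sqrt(286159 - 84925) = sqrt(201234)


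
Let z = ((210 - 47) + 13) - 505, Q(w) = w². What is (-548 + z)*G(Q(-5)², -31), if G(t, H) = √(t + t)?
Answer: -21925*√2 ≈ -31007.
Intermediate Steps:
z = -329 (z = (163 + 13) - 505 = 176 - 505 = -329)
G(t, H) = √2*√t (G(t, H) = √(2*t) = √2*√t)
(-548 + z)*G(Q(-5)², -31) = (-548 - 329)*(√2*√(((-5)²)²)) = -877*√2*√(25²) = -877*√2*√625 = -877*√2*25 = -21925*√2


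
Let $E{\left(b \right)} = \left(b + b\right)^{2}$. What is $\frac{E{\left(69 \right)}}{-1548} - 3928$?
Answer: $- \frac{169433}{43} \approx -3940.3$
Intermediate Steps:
$E{\left(b \right)} = 4 b^{2}$ ($E{\left(b \right)} = \left(2 b\right)^{2} = 4 b^{2}$)
$\frac{E{\left(69 \right)}}{-1548} - 3928 = \frac{4 \cdot 69^{2}}{-1548} - 3928 = 4 \cdot 4761 \left(- \frac{1}{1548}\right) - 3928 = 19044 \left(- \frac{1}{1548}\right) - 3928 = - \frac{529}{43} - 3928 = - \frac{169433}{43}$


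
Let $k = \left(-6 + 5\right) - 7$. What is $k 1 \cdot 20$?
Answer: $-160$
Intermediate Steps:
$k = -8$ ($k = -1 - 7 = -8$)
$k 1 \cdot 20 = \left(-8\right) 1 \cdot 20 = \left(-8\right) 20 = -160$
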